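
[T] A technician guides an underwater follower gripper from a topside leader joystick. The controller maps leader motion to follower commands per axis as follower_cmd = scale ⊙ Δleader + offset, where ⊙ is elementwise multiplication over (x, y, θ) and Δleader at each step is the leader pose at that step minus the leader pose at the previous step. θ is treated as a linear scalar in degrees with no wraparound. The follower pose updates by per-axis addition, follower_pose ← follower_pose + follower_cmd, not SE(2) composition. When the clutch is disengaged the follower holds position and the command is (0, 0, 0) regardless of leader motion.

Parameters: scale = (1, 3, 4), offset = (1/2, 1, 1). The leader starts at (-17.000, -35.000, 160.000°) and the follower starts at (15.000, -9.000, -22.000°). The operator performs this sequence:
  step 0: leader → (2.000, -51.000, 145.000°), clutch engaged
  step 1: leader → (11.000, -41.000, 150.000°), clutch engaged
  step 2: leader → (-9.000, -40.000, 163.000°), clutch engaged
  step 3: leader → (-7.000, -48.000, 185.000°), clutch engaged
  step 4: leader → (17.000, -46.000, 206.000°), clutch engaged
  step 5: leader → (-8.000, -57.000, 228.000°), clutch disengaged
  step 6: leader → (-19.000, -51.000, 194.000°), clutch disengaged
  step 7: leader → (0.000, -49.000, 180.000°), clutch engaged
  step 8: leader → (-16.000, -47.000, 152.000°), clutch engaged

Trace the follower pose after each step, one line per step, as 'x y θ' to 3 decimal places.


34.500 -56.000 -81.000
44.000 -25.000 -60.000
24.500 -21.000 -7.000
27.000 -44.000 82.000
51.500 -37.000 167.000
51.500 -37.000 167.000
51.500 -37.000 167.000
71.000 -30.000 112.000
55.500 -23.000 1.000

step 0: Δleader=(19.000, -16.000, -15.000°), engaged; cmd=(19.500, -47.000, -59.000°) → follower=(34.500, -56.000, -81.000°)
step 1: Δleader=(9.000, 10.000, 5.000°), engaged; cmd=(9.500, 31.000, 21.000°) → follower=(44.000, -25.000, -60.000°)
step 2: Δleader=(-20.000, 1.000, 13.000°), engaged; cmd=(-19.500, 4.000, 53.000°) → follower=(24.500, -21.000, -7.000°)
step 3: Δleader=(2.000, -8.000, 22.000°), engaged; cmd=(2.500, -23.000, 89.000°) → follower=(27.000, -44.000, 82.000°)
step 4: Δleader=(24.000, 2.000, 21.000°), engaged; cmd=(24.500, 7.000, 85.000°) → follower=(51.500, -37.000, 167.000°)
step 5: Δleader=(-25.000, -11.000, 22.000°), disengaged; cmd=(0,0,0) → follower holds at (51.500, -37.000, 167.000°)
step 6: Δleader=(-11.000, 6.000, -34.000°), disengaged; cmd=(0,0,0) → follower holds at (51.500, -37.000, 167.000°)
step 7: Δleader=(19.000, 2.000, -14.000°), engaged; cmd=(19.500, 7.000, -55.000°) → follower=(71.000, -30.000, 112.000°)
step 8: Δleader=(-16.000, 2.000, -28.000°), engaged; cmd=(-15.500, 7.000, -111.000°) → follower=(55.500, -23.000, 1.000°)


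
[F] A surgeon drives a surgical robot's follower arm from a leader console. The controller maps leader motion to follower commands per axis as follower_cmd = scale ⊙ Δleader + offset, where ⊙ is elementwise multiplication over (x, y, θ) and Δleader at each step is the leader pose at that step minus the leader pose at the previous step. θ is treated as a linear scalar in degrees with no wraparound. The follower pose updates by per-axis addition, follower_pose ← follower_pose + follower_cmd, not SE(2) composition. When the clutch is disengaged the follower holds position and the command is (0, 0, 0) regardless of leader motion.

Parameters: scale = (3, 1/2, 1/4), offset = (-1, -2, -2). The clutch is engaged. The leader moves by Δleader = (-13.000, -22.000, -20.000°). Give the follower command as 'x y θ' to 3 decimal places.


axis x: 3·-13.000 + -1 = -40.000
axis y: 1/2·-22.000 + -2 = -13.000
axis θ: 1/4·-20.000 + -2 = -7.000

-40.000 -13.000 -7.000


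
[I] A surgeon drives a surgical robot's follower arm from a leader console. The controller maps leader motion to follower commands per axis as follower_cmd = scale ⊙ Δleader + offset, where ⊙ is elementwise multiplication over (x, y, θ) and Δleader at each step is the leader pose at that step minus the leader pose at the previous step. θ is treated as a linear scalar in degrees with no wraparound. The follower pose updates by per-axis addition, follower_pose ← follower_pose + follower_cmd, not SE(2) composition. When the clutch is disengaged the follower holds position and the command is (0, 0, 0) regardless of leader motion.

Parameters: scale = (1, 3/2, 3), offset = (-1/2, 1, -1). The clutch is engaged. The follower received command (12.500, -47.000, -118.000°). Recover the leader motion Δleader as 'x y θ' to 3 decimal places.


13.000 -32.000 -39.000

axis x: (12.500 − -1/2) / (1) = 13.000
axis y: (-47.000 − 1) / (3/2) = -32.000
axis θ: (-118.000 − -1) / (3) = -39.000


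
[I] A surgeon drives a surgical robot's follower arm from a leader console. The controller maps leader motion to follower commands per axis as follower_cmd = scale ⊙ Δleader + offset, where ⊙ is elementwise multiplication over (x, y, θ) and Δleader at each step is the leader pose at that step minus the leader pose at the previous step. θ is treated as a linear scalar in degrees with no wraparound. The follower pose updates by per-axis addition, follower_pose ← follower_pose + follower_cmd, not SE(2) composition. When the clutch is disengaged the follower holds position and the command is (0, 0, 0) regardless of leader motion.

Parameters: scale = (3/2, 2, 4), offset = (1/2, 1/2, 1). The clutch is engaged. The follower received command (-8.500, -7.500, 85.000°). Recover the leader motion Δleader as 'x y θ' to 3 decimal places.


-6.000 -4.000 21.000

axis x: (-8.500 − 1/2) / (3/2) = -6.000
axis y: (-7.500 − 1/2) / (2) = -4.000
axis θ: (85.000 − 1) / (4) = 21.000


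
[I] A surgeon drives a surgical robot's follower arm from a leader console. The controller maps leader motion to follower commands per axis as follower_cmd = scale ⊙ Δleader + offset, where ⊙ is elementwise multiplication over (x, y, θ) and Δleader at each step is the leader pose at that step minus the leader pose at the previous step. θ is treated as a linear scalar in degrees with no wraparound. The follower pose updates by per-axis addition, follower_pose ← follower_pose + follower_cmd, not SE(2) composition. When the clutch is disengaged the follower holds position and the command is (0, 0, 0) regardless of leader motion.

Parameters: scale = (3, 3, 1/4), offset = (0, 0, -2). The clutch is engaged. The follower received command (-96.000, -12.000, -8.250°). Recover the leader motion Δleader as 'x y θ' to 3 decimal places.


-32.000 -4.000 -25.000

axis x: (-96.000 − 0) / (3) = -32.000
axis y: (-12.000 − 0) / (3) = -4.000
axis θ: (-8.250 − -2) / (1/4) = -25.000


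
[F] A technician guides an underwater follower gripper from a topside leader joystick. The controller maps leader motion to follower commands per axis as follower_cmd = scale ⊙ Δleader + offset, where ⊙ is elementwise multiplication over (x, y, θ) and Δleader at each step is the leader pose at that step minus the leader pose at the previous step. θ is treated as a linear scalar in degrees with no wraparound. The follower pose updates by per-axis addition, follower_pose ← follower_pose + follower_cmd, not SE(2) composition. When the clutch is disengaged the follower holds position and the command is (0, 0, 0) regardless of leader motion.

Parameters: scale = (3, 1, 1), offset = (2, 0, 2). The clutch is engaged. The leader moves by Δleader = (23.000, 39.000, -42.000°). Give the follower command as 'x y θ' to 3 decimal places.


axis x: 3·23.000 + 2 = 71.000
axis y: 1·39.000 + 0 = 39.000
axis θ: 1·-42.000 + 2 = -40.000

71.000 39.000 -40.000


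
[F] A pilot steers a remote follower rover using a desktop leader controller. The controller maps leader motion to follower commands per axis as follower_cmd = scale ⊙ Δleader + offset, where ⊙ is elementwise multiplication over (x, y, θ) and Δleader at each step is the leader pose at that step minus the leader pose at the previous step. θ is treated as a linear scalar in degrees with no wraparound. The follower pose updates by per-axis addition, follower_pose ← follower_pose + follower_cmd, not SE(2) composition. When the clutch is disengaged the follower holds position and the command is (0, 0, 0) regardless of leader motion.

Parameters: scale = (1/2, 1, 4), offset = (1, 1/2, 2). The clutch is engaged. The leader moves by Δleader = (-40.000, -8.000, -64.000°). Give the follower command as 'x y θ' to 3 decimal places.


axis x: 1/2·-40.000 + 1 = -19.000
axis y: 1·-8.000 + 1/2 = -7.500
axis θ: 4·-64.000 + 2 = -254.000

-19.000 -7.500 -254.000


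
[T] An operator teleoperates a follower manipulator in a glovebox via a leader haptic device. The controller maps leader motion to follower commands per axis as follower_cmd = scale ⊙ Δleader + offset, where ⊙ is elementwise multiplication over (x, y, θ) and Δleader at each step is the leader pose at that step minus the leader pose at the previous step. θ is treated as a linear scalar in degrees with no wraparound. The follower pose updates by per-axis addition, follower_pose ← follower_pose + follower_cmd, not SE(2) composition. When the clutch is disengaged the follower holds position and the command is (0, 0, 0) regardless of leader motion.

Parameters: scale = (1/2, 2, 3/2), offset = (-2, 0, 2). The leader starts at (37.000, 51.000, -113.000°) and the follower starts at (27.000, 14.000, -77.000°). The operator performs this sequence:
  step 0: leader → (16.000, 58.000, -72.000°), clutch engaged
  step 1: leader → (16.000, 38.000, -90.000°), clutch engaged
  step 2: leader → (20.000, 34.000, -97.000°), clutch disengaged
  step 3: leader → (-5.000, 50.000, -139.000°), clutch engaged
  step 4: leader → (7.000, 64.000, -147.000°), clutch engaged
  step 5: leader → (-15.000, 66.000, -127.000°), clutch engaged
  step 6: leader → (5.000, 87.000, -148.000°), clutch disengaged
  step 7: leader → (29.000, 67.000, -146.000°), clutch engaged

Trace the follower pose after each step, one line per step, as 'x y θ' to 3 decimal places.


14.500 28.000 -13.500
12.500 -12.000 -38.500
12.500 -12.000 -38.500
-2.000 20.000 -99.500
2.000 48.000 -109.500
-11.000 52.000 -77.500
-11.000 52.000 -77.500
-1.000 12.000 -72.500

step 0: Δleader=(-21.000, 7.000, 41.000°), engaged; cmd=(-12.500, 14.000, 63.500°) → follower=(14.500, 28.000, -13.500°)
step 1: Δleader=(0.000, -20.000, -18.000°), engaged; cmd=(-2.000, -40.000, -25.000°) → follower=(12.500, -12.000, -38.500°)
step 2: Δleader=(4.000, -4.000, -7.000°), disengaged; cmd=(0,0,0) → follower holds at (12.500, -12.000, -38.500°)
step 3: Δleader=(-25.000, 16.000, -42.000°), engaged; cmd=(-14.500, 32.000, -61.000°) → follower=(-2.000, 20.000, -99.500°)
step 4: Δleader=(12.000, 14.000, -8.000°), engaged; cmd=(4.000, 28.000, -10.000°) → follower=(2.000, 48.000, -109.500°)
step 5: Δleader=(-22.000, 2.000, 20.000°), engaged; cmd=(-13.000, 4.000, 32.000°) → follower=(-11.000, 52.000, -77.500°)
step 6: Δleader=(20.000, 21.000, -21.000°), disengaged; cmd=(0,0,0) → follower holds at (-11.000, 52.000, -77.500°)
step 7: Δleader=(24.000, -20.000, 2.000°), engaged; cmd=(10.000, -40.000, 5.000°) → follower=(-1.000, 12.000, -72.500°)


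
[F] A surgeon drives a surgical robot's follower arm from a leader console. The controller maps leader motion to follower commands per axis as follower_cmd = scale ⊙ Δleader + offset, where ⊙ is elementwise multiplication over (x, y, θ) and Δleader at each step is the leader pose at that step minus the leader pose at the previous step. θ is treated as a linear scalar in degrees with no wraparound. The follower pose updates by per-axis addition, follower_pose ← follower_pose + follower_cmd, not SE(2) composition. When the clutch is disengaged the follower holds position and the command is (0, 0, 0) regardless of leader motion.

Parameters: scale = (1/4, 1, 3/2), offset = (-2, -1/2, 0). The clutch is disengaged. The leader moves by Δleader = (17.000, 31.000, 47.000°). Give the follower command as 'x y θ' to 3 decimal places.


clutch disengaged → follower holds; cmd = (0, 0, 0)

0.000 0.000 0.000


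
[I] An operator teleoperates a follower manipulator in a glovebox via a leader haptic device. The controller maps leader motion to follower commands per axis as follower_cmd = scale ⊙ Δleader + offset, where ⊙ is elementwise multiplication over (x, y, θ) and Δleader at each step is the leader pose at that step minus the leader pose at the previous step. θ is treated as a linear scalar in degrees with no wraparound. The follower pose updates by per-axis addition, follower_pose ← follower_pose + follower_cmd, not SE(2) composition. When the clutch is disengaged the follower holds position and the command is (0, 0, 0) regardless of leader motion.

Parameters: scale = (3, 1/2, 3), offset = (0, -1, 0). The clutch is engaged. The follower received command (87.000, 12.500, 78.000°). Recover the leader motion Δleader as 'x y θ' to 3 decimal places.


axis x: (87.000 − 0) / (3) = 29.000
axis y: (12.500 − -1) / (1/2) = 27.000
axis θ: (78.000 − 0) / (3) = 26.000

29.000 27.000 26.000


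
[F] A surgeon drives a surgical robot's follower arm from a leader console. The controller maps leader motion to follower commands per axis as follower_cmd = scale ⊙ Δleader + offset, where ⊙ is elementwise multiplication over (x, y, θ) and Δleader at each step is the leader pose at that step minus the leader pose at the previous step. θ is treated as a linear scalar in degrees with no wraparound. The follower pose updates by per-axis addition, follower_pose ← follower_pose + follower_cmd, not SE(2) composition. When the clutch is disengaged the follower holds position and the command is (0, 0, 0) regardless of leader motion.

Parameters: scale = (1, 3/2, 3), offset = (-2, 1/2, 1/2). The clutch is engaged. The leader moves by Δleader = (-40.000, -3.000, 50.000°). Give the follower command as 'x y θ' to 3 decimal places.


axis x: 1·-40.000 + -2 = -42.000
axis y: 3/2·-3.000 + 1/2 = -4.000
axis θ: 3·50.000 + 1/2 = 150.500

-42.000 -4.000 150.500


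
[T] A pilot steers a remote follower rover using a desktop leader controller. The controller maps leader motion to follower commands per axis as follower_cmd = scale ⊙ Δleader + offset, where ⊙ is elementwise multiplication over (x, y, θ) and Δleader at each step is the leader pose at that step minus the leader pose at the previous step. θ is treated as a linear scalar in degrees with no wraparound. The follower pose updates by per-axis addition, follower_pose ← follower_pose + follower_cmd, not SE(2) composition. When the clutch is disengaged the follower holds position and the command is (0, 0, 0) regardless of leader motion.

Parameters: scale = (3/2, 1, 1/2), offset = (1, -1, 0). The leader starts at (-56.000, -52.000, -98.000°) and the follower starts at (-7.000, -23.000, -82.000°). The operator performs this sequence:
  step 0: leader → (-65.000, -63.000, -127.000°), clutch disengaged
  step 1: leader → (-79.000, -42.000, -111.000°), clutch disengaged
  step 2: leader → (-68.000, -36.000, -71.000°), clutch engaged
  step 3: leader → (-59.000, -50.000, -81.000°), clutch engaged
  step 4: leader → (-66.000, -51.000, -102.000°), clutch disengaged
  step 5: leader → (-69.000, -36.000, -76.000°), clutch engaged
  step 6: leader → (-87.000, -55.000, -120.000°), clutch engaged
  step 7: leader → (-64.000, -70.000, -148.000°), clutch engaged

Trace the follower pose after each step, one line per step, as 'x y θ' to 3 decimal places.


-7.000 -23.000 -82.000
-7.000 -23.000 -82.000
10.500 -18.000 -62.000
25.000 -33.000 -67.000
25.000 -33.000 -67.000
21.500 -19.000 -54.000
-4.500 -39.000 -76.000
31.000 -55.000 -90.000

step 0: Δleader=(-9.000, -11.000, -29.000°), disengaged; cmd=(0,0,0) → follower holds at (-7.000, -23.000, -82.000°)
step 1: Δleader=(-14.000, 21.000, 16.000°), disengaged; cmd=(0,0,0) → follower holds at (-7.000, -23.000, -82.000°)
step 2: Δleader=(11.000, 6.000, 40.000°), engaged; cmd=(17.500, 5.000, 20.000°) → follower=(10.500, -18.000, -62.000°)
step 3: Δleader=(9.000, -14.000, -10.000°), engaged; cmd=(14.500, -15.000, -5.000°) → follower=(25.000, -33.000, -67.000°)
step 4: Δleader=(-7.000, -1.000, -21.000°), disengaged; cmd=(0,0,0) → follower holds at (25.000, -33.000, -67.000°)
step 5: Δleader=(-3.000, 15.000, 26.000°), engaged; cmd=(-3.500, 14.000, 13.000°) → follower=(21.500, -19.000, -54.000°)
step 6: Δleader=(-18.000, -19.000, -44.000°), engaged; cmd=(-26.000, -20.000, -22.000°) → follower=(-4.500, -39.000, -76.000°)
step 7: Δleader=(23.000, -15.000, -28.000°), engaged; cmd=(35.500, -16.000, -14.000°) → follower=(31.000, -55.000, -90.000°)


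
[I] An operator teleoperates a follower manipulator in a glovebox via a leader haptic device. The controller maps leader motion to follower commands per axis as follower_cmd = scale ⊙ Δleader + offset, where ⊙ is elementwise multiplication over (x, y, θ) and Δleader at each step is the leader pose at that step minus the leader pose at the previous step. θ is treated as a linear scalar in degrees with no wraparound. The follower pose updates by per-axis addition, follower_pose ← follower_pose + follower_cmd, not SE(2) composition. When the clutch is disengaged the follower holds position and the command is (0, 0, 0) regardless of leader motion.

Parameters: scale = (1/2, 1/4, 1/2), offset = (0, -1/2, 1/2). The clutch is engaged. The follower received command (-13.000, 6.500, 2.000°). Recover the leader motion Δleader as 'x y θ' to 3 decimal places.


axis x: (-13.000 − 0) / (1/2) = -26.000
axis y: (6.500 − -1/2) / (1/4) = 28.000
axis θ: (2.000 − 1/2) / (1/2) = 3.000

-26.000 28.000 3.000


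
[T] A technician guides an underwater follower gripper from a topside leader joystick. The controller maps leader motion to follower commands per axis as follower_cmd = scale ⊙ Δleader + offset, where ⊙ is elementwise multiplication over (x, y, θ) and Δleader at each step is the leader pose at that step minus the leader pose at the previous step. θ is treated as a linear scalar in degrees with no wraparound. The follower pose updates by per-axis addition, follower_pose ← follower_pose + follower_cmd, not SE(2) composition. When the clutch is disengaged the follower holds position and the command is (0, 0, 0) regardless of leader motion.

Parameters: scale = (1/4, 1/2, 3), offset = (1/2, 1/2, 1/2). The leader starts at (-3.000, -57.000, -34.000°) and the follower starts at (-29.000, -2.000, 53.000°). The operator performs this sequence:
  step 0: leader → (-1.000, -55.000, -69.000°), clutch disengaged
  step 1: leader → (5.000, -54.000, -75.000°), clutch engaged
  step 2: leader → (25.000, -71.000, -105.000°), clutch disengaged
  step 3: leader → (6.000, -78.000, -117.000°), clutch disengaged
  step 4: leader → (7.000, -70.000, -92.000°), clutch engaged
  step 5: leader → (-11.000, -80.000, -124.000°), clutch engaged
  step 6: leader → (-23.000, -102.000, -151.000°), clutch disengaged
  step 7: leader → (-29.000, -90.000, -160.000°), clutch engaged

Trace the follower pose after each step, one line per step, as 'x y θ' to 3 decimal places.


step 0: Δleader=(2.000, 2.000, -35.000°), disengaged; cmd=(0,0,0) → follower holds at (-29.000, -2.000, 53.000°)
step 1: Δleader=(6.000, 1.000, -6.000°), engaged; cmd=(2.000, 1.000, -17.500°) → follower=(-27.000, -1.000, 35.500°)
step 2: Δleader=(20.000, -17.000, -30.000°), disengaged; cmd=(0,0,0) → follower holds at (-27.000, -1.000, 35.500°)
step 3: Δleader=(-19.000, -7.000, -12.000°), disengaged; cmd=(0,0,0) → follower holds at (-27.000, -1.000, 35.500°)
step 4: Δleader=(1.000, 8.000, 25.000°), engaged; cmd=(0.750, 4.500, 75.500°) → follower=(-26.250, 3.500, 111.000°)
step 5: Δleader=(-18.000, -10.000, -32.000°), engaged; cmd=(-4.000, -4.500, -95.500°) → follower=(-30.250, -1.000, 15.500°)
step 6: Δleader=(-12.000, -22.000, -27.000°), disengaged; cmd=(0,0,0) → follower holds at (-30.250, -1.000, 15.500°)
step 7: Δleader=(-6.000, 12.000, -9.000°), engaged; cmd=(-1.000, 6.500, -26.500°) → follower=(-31.250, 5.500, -11.000°)

-29.000 -2.000 53.000
-27.000 -1.000 35.500
-27.000 -1.000 35.500
-27.000 -1.000 35.500
-26.250 3.500 111.000
-30.250 -1.000 15.500
-30.250 -1.000 15.500
-31.250 5.500 -11.000


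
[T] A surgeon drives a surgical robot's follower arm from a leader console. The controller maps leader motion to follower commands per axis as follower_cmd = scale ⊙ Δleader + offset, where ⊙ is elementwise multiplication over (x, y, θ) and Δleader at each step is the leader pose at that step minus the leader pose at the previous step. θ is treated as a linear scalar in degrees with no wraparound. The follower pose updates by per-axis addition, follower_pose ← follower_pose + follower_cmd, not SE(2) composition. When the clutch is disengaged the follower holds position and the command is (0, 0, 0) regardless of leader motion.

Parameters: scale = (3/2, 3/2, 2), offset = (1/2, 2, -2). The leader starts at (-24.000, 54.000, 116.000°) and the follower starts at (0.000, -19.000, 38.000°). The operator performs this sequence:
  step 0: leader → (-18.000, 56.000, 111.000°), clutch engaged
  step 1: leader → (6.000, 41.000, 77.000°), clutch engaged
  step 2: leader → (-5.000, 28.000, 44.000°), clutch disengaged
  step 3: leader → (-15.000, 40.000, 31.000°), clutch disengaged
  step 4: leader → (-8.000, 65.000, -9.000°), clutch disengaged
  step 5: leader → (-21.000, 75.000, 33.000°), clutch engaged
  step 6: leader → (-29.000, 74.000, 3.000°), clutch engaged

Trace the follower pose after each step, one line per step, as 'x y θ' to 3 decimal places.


step 0: Δleader=(6.000, 2.000, -5.000°), engaged; cmd=(9.500, 5.000, -12.000°) → follower=(9.500, -14.000, 26.000°)
step 1: Δleader=(24.000, -15.000, -34.000°), engaged; cmd=(36.500, -20.500, -70.000°) → follower=(46.000, -34.500, -44.000°)
step 2: Δleader=(-11.000, -13.000, -33.000°), disengaged; cmd=(0,0,0) → follower holds at (46.000, -34.500, -44.000°)
step 3: Δleader=(-10.000, 12.000, -13.000°), disengaged; cmd=(0,0,0) → follower holds at (46.000, -34.500, -44.000°)
step 4: Δleader=(7.000, 25.000, -40.000°), disengaged; cmd=(0,0,0) → follower holds at (46.000, -34.500, -44.000°)
step 5: Δleader=(-13.000, 10.000, 42.000°), engaged; cmd=(-19.000, 17.000, 82.000°) → follower=(27.000, -17.500, 38.000°)
step 6: Δleader=(-8.000, -1.000, -30.000°), engaged; cmd=(-11.500, 0.500, -62.000°) → follower=(15.500, -17.000, -24.000°)

9.500 -14.000 26.000
46.000 -34.500 -44.000
46.000 -34.500 -44.000
46.000 -34.500 -44.000
46.000 -34.500 -44.000
27.000 -17.500 38.000
15.500 -17.000 -24.000


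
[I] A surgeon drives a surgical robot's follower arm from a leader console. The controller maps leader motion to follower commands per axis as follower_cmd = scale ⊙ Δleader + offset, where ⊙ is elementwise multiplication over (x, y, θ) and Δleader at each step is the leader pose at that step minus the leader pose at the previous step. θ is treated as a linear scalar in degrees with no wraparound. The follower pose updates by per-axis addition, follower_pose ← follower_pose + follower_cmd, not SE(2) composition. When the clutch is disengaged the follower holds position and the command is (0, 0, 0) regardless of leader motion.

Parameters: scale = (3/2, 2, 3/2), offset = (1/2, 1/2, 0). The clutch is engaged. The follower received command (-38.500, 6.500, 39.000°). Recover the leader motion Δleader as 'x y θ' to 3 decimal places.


-26.000 3.000 26.000

axis x: (-38.500 − 1/2) / (3/2) = -26.000
axis y: (6.500 − 1/2) / (2) = 3.000
axis θ: (39.000 − 0) / (3/2) = 26.000


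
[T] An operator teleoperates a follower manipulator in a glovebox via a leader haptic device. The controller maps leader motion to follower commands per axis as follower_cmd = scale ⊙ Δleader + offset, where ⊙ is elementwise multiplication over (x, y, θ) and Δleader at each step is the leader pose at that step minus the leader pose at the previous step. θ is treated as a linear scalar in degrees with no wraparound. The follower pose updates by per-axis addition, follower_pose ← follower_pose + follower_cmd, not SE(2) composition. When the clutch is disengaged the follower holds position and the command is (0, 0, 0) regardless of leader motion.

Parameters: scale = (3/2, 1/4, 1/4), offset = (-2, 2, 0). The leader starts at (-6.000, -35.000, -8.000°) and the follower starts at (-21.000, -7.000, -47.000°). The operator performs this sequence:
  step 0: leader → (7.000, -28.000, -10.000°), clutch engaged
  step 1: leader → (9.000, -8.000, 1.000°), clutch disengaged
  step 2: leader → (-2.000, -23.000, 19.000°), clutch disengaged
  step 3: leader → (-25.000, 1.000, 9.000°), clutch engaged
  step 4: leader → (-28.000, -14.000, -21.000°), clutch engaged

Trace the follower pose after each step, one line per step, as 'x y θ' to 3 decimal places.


-3.500 -3.250 -47.500
-3.500 -3.250 -47.500
-3.500 -3.250 -47.500
-40.000 4.750 -50.000
-46.500 3.000 -57.500

step 0: Δleader=(13.000, 7.000, -2.000°), engaged; cmd=(17.500, 3.750, -0.500°) → follower=(-3.500, -3.250, -47.500°)
step 1: Δleader=(2.000, 20.000, 11.000°), disengaged; cmd=(0,0,0) → follower holds at (-3.500, -3.250, -47.500°)
step 2: Δleader=(-11.000, -15.000, 18.000°), disengaged; cmd=(0,0,0) → follower holds at (-3.500, -3.250, -47.500°)
step 3: Δleader=(-23.000, 24.000, -10.000°), engaged; cmd=(-36.500, 8.000, -2.500°) → follower=(-40.000, 4.750, -50.000°)
step 4: Δleader=(-3.000, -15.000, -30.000°), engaged; cmd=(-6.500, -1.750, -7.500°) → follower=(-46.500, 3.000, -57.500°)


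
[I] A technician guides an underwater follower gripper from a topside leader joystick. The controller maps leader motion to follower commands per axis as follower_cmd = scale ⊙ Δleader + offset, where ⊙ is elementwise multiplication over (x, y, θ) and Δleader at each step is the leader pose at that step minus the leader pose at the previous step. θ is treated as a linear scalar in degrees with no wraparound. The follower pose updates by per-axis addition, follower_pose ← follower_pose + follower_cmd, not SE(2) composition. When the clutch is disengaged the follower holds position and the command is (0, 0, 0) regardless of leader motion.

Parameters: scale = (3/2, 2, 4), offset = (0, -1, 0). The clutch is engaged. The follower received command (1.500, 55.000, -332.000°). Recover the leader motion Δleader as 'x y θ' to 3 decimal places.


1.000 28.000 -83.000

axis x: (1.500 − 0) / (3/2) = 1.000
axis y: (55.000 − -1) / (2) = 28.000
axis θ: (-332.000 − 0) / (4) = -83.000


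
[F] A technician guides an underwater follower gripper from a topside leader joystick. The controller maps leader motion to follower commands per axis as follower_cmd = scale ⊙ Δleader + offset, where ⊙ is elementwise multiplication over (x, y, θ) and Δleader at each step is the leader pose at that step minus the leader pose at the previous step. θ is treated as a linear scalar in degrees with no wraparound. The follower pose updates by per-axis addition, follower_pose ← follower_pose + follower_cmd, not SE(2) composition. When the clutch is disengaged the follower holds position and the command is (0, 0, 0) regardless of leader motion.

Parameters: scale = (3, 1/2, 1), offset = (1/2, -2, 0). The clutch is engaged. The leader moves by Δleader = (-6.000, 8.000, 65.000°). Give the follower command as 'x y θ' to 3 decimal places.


-17.500 2.000 65.000

axis x: 3·-6.000 + 1/2 = -17.500
axis y: 1/2·8.000 + -2 = 2.000
axis θ: 1·65.000 + 0 = 65.000


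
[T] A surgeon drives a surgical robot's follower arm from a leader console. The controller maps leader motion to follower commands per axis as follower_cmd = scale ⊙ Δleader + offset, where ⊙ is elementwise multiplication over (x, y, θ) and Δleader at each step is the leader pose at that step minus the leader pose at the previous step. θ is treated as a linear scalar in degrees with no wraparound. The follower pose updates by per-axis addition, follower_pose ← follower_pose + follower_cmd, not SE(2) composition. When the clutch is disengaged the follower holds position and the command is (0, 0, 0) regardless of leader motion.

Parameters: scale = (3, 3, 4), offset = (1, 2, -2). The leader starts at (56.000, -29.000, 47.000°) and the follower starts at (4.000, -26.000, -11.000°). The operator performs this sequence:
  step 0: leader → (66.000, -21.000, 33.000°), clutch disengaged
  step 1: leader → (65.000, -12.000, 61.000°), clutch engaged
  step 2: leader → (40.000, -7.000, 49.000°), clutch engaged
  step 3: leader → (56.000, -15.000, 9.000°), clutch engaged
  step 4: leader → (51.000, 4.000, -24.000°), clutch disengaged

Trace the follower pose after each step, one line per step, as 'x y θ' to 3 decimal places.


4.000 -26.000 -11.000
2.000 3.000 99.000
-72.000 20.000 49.000
-23.000 -2.000 -113.000
-23.000 -2.000 -113.000

step 0: Δleader=(10.000, 8.000, -14.000°), disengaged; cmd=(0,0,0) → follower holds at (4.000, -26.000, -11.000°)
step 1: Δleader=(-1.000, 9.000, 28.000°), engaged; cmd=(-2.000, 29.000, 110.000°) → follower=(2.000, 3.000, 99.000°)
step 2: Δleader=(-25.000, 5.000, -12.000°), engaged; cmd=(-74.000, 17.000, -50.000°) → follower=(-72.000, 20.000, 49.000°)
step 3: Δleader=(16.000, -8.000, -40.000°), engaged; cmd=(49.000, -22.000, -162.000°) → follower=(-23.000, -2.000, -113.000°)
step 4: Δleader=(-5.000, 19.000, -33.000°), disengaged; cmd=(0,0,0) → follower holds at (-23.000, -2.000, -113.000°)


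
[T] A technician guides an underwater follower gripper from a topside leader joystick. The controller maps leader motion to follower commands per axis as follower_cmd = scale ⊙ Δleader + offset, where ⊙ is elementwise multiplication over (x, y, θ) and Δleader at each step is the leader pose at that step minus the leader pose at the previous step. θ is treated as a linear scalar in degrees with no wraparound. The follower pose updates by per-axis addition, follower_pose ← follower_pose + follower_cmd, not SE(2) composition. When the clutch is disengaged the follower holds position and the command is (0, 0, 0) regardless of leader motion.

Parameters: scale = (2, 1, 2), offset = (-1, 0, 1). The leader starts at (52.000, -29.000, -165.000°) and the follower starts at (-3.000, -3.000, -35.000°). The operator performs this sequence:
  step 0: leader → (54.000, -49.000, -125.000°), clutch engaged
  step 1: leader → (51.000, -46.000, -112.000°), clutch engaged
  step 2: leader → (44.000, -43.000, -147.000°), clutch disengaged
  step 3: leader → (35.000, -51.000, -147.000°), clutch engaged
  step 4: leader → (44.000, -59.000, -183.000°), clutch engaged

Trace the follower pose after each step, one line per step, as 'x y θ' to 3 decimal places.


0.000 -23.000 46.000
-7.000 -20.000 73.000
-7.000 -20.000 73.000
-26.000 -28.000 74.000
-9.000 -36.000 3.000

step 0: Δleader=(2.000, -20.000, 40.000°), engaged; cmd=(3.000, -20.000, 81.000°) → follower=(0.000, -23.000, 46.000°)
step 1: Δleader=(-3.000, 3.000, 13.000°), engaged; cmd=(-7.000, 3.000, 27.000°) → follower=(-7.000, -20.000, 73.000°)
step 2: Δleader=(-7.000, 3.000, -35.000°), disengaged; cmd=(0,0,0) → follower holds at (-7.000, -20.000, 73.000°)
step 3: Δleader=(-9.000, -8.000, 0.000°), engaged; cmd=(-19.000, -8.000, 1.000°) → follower=(-26.000, -28.000, 74.000°)
step 4: Δleader=(9.000, -8.000, -36.000°), engaged; cmd=(17.000, -8.000, -71.000°) → follower=(-9.000, -36.000, 3.000°)


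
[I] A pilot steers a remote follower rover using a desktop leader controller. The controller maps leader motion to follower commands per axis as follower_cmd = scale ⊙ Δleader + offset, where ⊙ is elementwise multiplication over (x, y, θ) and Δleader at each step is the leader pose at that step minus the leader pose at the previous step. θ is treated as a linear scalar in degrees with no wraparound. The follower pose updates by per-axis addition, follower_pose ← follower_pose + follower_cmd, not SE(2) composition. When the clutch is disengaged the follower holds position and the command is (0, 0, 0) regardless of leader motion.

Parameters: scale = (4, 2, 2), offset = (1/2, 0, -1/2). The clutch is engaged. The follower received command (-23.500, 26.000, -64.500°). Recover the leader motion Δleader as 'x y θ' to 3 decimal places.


-6.000 13.000 -32.000

axis x: (-23.500 − 1/2) / (4) = -6.000
axis y: (26.000 − 0) / (2) = 13.000
axis θ: (-64.500 − -1/2) / (2) = -32.000


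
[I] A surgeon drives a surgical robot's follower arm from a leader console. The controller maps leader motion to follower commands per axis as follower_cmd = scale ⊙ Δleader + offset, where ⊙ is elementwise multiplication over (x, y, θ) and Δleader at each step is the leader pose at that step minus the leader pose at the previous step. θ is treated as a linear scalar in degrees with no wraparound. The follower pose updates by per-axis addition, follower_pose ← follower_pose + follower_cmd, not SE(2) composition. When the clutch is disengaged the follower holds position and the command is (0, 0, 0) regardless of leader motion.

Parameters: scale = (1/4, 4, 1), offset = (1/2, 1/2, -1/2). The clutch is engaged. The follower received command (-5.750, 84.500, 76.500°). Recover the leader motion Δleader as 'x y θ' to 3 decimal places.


axis x: (-5.750 − 1/2) / (1/4) = -25.000
axis y: (84.500 − 1/2) / (4) = 21.000
axis θ: (76.500 − -1/2) / (1) = 77.000

-25.000 21.000 77.000


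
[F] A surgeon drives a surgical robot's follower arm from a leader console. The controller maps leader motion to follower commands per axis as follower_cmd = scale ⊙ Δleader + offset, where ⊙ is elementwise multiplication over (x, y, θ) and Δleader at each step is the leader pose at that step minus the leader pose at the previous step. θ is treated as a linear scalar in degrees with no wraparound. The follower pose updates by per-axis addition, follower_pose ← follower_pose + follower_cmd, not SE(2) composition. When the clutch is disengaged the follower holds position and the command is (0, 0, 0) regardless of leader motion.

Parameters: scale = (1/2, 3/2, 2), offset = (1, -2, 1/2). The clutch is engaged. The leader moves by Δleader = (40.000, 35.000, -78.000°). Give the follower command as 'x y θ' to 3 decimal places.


axis x: 1/2·40.000 + 1 = 21.000
axis y: 3/2·35.000 + -2 = 50.500
axis θ: 2·-78.000 + 1/2 = -155.500

21.000 50.500 -155.500


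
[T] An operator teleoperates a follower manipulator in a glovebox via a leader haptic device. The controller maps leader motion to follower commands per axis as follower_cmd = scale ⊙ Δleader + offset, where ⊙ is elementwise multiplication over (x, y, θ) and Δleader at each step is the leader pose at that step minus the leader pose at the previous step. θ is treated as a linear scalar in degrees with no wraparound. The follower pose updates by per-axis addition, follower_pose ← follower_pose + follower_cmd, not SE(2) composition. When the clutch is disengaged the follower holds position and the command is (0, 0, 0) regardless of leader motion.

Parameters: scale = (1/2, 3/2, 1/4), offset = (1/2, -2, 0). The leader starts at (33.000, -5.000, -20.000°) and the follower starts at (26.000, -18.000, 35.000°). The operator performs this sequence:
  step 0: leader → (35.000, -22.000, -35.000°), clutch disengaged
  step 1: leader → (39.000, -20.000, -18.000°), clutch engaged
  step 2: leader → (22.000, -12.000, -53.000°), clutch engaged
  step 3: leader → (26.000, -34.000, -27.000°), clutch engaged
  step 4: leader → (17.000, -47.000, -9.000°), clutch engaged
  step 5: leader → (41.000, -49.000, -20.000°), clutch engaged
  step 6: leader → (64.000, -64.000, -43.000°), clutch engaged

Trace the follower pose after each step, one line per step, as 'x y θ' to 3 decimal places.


26.000 -18.000 35.000
28.500 -17.000 39.250
20.500 -7.000 30.500
23.000 -42.000 37.000
19.000 -63.500 41.500
31.500 -68.500 38.750
43.500 -93.000 33.000

step 0: Δleader=(2.000, -17.000, -15.000°), disengaged; cmd=(0,0,0) → follower holds at (26.000, -18.000, 35.000°)
step 1: Δleader=(4.000, 2.000, 17.000°), engaged; cmd=(2.500, 1.000, 4.250°) → follower=(28.500, -17.000, 39.250°)
step 2: Δleader=(-17.000, 8.000, -35.000°), engaged; cmd=(-8.000, 10.000, -8.750°) → follower=(20.500, -7.000, 30.500°)
step 3: Δleader=(4.000, -22.000, 26.000°), engaged; cmd=(2.500, -35.000, 6.500°) → follower=(23.000, -42.000, 37.000°)
step 4: Δleader=(-9.000, -13.000, 18.000°), engaged; cmd=(-4.000, -21.500, 4.500°) → follower=(19.000, -63.500, 41.500°)
step 5: Δleader=(24.000, -2.000, -11.000°), engaged; cmd=(12.500, -5.000, -2.750°) → follower=(31.500, -68.500, 38.750°)
step 6: Δleader=(23.000, -15.000, -23.000°), engaged; cmd=(12.000, -24.500, -5.750°) → follower=(43.500, -93.000, 33.000°)


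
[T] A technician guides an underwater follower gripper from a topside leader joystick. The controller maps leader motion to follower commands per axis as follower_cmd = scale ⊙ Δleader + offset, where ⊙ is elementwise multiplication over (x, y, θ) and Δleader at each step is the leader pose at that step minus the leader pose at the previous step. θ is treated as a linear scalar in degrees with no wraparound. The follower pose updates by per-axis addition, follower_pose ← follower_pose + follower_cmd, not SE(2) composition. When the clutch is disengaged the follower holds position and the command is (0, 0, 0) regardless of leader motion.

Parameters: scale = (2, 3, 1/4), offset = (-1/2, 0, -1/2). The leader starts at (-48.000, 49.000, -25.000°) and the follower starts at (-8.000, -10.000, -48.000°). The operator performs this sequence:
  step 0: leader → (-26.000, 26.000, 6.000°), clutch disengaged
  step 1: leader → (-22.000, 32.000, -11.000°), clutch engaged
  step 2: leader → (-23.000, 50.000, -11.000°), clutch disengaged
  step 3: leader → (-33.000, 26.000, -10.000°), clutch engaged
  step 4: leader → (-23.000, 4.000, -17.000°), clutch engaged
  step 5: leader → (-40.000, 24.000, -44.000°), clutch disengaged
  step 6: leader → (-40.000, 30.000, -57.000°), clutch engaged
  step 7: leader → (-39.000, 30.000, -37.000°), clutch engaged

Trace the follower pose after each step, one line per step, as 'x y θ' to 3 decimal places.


-8.000 -10.000 -48.000
-0.500 8.000 -52.750
-0.500 8.000 -52.750
-21.000 -64.000 -53.000
-1.500 -130.000 -55.250
-1.500 -130.000 -55.250
-2.000 -112.000 -59.000
-0.500 -112.000 -54.500

step 0: Δleader=(22.000, -23.000, 31.000°), disengaged; cmd=(0,0,0) → follower holds at (-8.000, -10.000, -48.000°)
step 1: Δleader=(4.000, 6.000, -17.000°), engaged; cmd=(7.500, 18.000, -4.750°) → follower=(-0.500, 8.000, -52.750°)
step 2: Δleader=(-1.000, 18.000, 0.000°), disengaged; cmd=(0,0,0) → follower holds at (-0.500, 8.000, -52.750°)
step 3: Δleader=(-10.000, -24.000, 1.000°), engaged; cmd=(-20.500, -72.000, -0.250°) → follower=(-21.000, -64.000, -53.000°)
step 4: Δleader=(10.000, -22.000, -7.000°), engaged; cmd=(19.500, -66.000, -2.250°) → follower=(-1.500, -130.000, -55.250°)
step 5: Δleader=(-17.000, 20.000, -27.000°), disengaged; cmd=(0,0,0) → follower holds at (-1.500, -130.000, -55.250°)
step 6: Δleader=(0.000, 6.000, -13.000°), engaged; cmd=(-0.500, 18.000, -3.750°) → follower=(-2.000, -112.000, -59.000°)
step 7: Δleader=(1.000, 0.000, 20.000°), engaged; cmd=(1.500, 0.000, 4.500°) → follower=(-0.500, -112.000, -54.500°)


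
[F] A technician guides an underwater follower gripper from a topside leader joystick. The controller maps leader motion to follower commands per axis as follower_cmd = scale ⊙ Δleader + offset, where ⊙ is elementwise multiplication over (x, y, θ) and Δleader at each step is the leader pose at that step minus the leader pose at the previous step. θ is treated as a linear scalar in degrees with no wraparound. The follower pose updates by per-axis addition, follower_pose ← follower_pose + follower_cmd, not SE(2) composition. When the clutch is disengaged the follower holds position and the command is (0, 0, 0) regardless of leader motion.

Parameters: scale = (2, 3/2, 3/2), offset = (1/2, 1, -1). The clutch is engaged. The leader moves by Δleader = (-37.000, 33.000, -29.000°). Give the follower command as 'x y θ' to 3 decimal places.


-73.500 50.500 -44.500

axis x: 2·-37.000 + 1/2 = -73.500
axis y: 3/2·33.000 + 1 = 50.500
axis θ: 3/2·-29.000 + -1 = -44.500
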